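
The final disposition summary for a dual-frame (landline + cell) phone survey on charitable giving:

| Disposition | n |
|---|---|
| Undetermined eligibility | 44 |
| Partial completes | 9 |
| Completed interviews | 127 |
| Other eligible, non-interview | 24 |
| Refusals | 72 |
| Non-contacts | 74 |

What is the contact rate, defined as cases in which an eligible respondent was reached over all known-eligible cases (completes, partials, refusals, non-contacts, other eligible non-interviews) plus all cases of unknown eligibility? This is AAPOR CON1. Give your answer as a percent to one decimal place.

Top → 127 + 9 + 72 + 24 = 232
Denominator → 127 + 9 + 72 + 74 + 24 + 44 = 350
CON1 = 232 / 350 = 0.6629

66.3%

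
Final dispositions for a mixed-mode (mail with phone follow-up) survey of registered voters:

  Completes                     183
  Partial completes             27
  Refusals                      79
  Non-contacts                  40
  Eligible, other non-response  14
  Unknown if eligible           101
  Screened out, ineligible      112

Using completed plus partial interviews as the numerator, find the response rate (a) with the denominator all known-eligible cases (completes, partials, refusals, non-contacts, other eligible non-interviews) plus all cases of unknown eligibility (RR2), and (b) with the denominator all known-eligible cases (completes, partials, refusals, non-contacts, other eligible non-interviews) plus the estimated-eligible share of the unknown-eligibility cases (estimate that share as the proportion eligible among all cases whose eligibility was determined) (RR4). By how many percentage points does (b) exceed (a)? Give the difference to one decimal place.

Top = 183 + 27 = 210
Denominator = 183 + 27 + 79 + 40 + 14 + 101 = 444
RR2 = 210 / 444 = 0.4730
Eligible (known) = 183 + 27 + 79 + 40 + 14 = 343
e = 343 / (343 + 112) = 343 / 455 = 0.7538
Estimated eligible among unknowns = 0.7538 × 101 = 76.13
Denominator = 343 + 76.13 = 419.13
RR4 = 210 / 419.13 = 0.5010
Difference = 50.10 − 47.30 = 2.80 percentage points

2.8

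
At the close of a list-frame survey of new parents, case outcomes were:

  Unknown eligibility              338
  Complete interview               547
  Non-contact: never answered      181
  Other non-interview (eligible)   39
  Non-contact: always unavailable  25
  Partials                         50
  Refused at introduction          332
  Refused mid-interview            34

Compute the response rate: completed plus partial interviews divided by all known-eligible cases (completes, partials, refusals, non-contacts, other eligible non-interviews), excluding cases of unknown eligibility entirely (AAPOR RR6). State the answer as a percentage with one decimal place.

49.4%

Declined to participate = 332 + 34 = 366
Never reached = 181 + 25 = 206
Numerator = 547 + 50 = 597
Base = 547 + 50 + 366 + 206 + 39 = 1208
RR6 = 597 / 1208 = 0.4942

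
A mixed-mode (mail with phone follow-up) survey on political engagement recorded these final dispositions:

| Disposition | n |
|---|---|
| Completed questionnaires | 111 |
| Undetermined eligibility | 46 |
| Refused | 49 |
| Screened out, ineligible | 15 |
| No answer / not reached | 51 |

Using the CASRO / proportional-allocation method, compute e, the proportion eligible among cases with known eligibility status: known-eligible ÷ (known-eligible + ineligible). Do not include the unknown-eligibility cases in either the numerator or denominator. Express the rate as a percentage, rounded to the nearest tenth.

Eligible (known): 111 + 49 + 51 = 211
e = 211 / (211 + 15) = 211 / 226 = 0.9336

93.4%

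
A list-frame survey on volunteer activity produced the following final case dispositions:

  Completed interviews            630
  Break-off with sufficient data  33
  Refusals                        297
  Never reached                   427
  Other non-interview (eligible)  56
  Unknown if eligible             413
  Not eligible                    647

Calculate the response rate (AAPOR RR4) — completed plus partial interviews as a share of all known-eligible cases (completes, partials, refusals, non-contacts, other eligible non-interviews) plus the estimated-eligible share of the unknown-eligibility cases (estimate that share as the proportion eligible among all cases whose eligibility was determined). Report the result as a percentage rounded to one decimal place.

Top → 630 + 33 = 663
Known eligible → 630 + 33 + 297 + 427 + 56 = 1443
e = 1443 / (1443 + 647) = 1443 / 2090 = 0.6904
Estimated eligible among unknowns → 0.6904 × 413 = 285.14
Base → 1443 + 285.14 = 1728.14
RR4 = 663 / 1728.14 = 0.3836

38.4%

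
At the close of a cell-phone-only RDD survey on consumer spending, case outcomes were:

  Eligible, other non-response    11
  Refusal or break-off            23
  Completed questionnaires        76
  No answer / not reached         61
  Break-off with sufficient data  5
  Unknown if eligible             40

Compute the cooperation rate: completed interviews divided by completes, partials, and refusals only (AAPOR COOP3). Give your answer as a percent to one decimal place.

73.1%

Numerator → 76
Base → 76 + 5 + 23 = 104
COOP3 = 76 / 104 = 0.7308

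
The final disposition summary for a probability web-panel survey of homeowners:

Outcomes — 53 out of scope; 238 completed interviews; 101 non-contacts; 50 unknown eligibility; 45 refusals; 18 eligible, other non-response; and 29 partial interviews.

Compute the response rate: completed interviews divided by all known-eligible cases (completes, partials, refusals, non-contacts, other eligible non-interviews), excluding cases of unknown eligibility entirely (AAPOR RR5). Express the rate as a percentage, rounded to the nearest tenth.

Top → 238
Base → 238 + 29 + 45 + 101 + 18 = 431
RR5 = 238 / 431 = 0.5522

55.2%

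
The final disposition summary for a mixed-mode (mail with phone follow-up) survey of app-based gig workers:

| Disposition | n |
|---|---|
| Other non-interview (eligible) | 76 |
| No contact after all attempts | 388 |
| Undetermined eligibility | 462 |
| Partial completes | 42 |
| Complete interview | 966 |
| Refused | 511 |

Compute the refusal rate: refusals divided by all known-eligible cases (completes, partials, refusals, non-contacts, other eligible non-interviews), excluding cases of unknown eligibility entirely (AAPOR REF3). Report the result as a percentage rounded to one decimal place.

25.8%

Numerator → 511
Denom → 966 + 42 + 511 + 388 + 76 = 1983
REF3 = 511 / 1983 = 0.2577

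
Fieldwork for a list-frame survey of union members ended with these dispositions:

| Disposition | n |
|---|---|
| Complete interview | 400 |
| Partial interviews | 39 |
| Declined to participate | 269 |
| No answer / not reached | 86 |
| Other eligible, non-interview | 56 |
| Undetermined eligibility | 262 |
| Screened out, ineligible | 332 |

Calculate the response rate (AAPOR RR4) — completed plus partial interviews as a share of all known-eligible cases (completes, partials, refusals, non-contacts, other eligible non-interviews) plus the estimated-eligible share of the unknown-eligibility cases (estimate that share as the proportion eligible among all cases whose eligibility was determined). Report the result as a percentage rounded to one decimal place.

42.3%

Num = 400 + 39 = 439
Known eligible = 400 + 39 + 269 + 86 + 56 = 850
e = 850 / (850 + 332) = 850 / 1182 = 0.7191
Estimated eligible among unknowns = 0.7191 × 262 = 188.40
Denominator = 850 + 188.40 = 1038.40
RR4 = 439 / 1038.40 = 0.4228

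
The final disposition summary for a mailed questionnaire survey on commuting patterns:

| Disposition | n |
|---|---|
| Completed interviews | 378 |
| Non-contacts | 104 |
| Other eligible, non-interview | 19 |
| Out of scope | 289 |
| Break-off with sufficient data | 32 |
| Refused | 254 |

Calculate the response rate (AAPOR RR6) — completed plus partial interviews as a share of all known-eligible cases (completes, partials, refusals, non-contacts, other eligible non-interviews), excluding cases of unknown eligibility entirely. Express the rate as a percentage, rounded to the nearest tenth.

Top: 378 + 32 = 410
Denom: 378 + 32 + 254 + 104 + 19 = 787
RR6 = 410 / 787 = 0.5210

52.1%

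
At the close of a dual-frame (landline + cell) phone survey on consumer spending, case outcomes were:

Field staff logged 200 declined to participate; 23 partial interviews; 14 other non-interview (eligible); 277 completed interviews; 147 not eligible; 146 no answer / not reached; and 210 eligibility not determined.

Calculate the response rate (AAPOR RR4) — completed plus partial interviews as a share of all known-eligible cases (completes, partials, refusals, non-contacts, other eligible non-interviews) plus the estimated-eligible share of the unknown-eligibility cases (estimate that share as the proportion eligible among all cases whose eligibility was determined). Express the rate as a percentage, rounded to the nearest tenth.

Num → 277 + 23 = 300
Determined eligible → 277 + 23 + 200 + 146 + 14 = 660
e = 660 / (660 + 147) = 660 / 807 = 0.8178
Eligible share of unknowns → 0.8178 × 210 = 171.74
Denominator → 660 + 171.74 = 831.74
RR4 = 300 / 831.74 = 0.3607

36.1%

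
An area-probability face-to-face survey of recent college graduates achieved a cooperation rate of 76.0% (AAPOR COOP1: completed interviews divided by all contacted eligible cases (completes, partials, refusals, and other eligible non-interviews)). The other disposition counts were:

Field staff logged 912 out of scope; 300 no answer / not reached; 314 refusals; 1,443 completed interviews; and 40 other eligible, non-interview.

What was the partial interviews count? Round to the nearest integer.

COOP1 = 1443 / D = 0.760
D = 1443 / 0.760 = 1898.7
Other denominator terms total 1797
partial interviews = 1898.7 − 1797 ≈ 102

102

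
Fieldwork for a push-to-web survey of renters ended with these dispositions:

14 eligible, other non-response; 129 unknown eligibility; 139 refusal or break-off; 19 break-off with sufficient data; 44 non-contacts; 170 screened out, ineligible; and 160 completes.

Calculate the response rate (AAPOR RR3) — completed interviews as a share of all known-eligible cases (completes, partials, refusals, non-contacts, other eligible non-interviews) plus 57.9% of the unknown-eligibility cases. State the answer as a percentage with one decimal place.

35.5%

Top: 160
Eligible (known): 160 + 19 + 139 + 44 + 14 = 376
Estimated eligible among unknowns: 0.5790 × 129 = 74.69
Denominator: 376 + 74.69 = 450.69
RR3 = 160 / 450.69 = 0.3550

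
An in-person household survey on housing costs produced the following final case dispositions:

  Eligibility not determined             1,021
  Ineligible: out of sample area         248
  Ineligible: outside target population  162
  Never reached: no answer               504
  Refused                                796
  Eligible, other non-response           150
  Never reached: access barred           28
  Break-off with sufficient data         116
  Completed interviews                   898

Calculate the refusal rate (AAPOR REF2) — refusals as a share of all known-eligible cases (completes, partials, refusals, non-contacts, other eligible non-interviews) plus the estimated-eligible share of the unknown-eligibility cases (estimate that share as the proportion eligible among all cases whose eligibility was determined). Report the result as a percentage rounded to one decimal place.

No answer / not reached = 504 + 28 = 532
Screened out, ineligible = 162 + 248 = 410
Numerator = 796
Eligible (known) = 898 + 116 + 796 + 532 + 150 = 2492
e = 2492 / (2492 + 410) = 2492 / 2902 = 0.8587
Estimated eligible among unknowns = 0.8587 × 1021 = 876.73
Base = 2492 + 876.73 = 3368.73
REF2 = 796 / 3368.73 = 0.2363

23.6%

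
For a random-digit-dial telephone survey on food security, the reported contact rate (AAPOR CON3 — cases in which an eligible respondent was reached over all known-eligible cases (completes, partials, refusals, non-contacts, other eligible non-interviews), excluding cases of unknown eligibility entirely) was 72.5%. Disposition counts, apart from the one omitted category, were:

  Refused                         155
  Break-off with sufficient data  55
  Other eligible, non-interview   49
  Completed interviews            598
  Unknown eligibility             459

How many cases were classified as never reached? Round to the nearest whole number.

325

Numerator: 598 + 55 + 155 + 49 = 857
CON3 = 857 / D = 0.725
D = 857 / 0.725 = 1182.1
Other denominator terms total 857
never reached = 1182.1 − 857 ≈ 325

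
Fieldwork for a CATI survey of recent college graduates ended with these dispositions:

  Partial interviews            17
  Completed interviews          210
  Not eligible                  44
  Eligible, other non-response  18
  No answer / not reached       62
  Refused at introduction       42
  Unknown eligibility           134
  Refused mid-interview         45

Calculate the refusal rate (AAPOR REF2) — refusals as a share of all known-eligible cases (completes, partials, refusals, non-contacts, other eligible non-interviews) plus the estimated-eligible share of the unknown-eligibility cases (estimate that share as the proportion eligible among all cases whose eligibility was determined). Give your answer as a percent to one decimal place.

Declined to participate = 42 + 45 = 87
Top: 87
Eligible (known): 210 + 17 + 87 + 62 + 18 = 394
e = 394 / (394 + 44) = 394 / 438 = 0.8995
Eligible share of unknowns: 0.8995 × 134 = 120.53
Denominator: 394 + 120.53 = 514.53
REF2 = 87 / 514.53 = 0.1691

16.9%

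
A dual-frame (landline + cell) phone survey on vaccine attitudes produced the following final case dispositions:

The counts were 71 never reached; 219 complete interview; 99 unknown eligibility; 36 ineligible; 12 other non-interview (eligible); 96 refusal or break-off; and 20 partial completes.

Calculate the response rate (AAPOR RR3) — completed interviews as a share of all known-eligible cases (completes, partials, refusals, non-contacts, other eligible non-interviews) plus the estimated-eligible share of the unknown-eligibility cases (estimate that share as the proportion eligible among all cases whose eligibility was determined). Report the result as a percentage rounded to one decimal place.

Top → 219
Eligible (known) → 219 + 20 + 96 + 71 + 12 = 418
e = 418 / (418 + 36) = 418 / 454 = 0.9207
Estimated eligible among unknowns → 0.9207 × 99 = 91.15
Base → 418 + 91.15 = 509.15
RR3 = 219 / 509.15 = 0.4301

43.0%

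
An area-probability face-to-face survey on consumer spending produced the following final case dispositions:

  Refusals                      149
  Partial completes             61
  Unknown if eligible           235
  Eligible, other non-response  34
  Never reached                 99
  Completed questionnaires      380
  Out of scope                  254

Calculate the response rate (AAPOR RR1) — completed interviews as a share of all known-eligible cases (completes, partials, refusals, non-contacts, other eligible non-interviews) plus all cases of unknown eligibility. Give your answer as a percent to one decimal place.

Numerator → 380
Denom → 380 + 61 + 149 + 99 + 34 + 235 = 958
RR1 = 380 / 958 = 0.3967

39.7%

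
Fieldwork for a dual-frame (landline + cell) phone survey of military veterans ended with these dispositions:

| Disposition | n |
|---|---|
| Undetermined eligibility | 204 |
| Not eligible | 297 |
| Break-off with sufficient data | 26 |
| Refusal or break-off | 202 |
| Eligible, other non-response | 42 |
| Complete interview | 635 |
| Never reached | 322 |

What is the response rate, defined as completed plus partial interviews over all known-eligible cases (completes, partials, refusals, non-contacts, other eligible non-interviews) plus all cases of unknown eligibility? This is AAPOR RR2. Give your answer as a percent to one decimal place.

46.2%

Numerator: 635 + 26 = 661
Denominator: 635 + 26 + 202 + 322 + 42 + 204 = 1431
RR2 = 661 / 1431 = 0.4619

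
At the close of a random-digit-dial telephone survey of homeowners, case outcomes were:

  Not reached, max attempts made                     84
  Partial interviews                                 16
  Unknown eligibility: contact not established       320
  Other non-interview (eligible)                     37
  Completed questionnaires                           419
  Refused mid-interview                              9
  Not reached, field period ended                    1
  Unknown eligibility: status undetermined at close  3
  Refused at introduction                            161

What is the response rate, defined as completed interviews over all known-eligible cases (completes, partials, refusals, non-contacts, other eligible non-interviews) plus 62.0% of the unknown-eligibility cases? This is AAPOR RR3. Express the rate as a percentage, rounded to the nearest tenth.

45.2%

Refusals = 161 + 9 = 170
Never reached = 1 + 84 = 85
Undetermined eligibility = 320 + 3 = 323
Top = 419
Known eligible = 419 + 16 + 170 + 85 + 37 = 727
Estimated eligible among unknowns = 0.6200 × 323 = 200.26
Base = 727 + 200.26 = 927.26
RR3 = 419 / 927.26 = 0.4519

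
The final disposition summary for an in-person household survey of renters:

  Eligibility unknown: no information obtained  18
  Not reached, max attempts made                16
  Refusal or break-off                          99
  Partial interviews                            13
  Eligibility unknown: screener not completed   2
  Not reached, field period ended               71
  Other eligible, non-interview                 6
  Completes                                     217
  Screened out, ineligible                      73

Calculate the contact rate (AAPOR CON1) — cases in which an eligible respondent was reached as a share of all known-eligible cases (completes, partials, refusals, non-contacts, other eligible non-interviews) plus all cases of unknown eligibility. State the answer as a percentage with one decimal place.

No contact after all attempts = 71 + 16 = 87
Eligibility not determined = 2 + 18 = 20
Numerator = 217 + 13 + 99 + 6 = 335
Denominator = 217 + 13 + 99 + 87 + 6 + 20 = 442
CON1 = 335 / 442 = 0.7579

75.8%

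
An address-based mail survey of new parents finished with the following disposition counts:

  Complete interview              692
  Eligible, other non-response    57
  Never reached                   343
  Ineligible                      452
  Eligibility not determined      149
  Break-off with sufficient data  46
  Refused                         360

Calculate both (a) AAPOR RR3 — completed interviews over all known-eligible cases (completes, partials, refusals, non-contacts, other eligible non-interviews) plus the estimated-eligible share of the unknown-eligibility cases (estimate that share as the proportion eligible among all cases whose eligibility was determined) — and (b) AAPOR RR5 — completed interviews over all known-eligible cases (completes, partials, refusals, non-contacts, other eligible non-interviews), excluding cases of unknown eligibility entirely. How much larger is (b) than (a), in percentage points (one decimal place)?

3.3

Numerator = 692
Determined eligible = 692 + 46 + 360 + 343 + 57 = 1498
e = 1498 / (1498 + 452) = 1498 / 1950 = 0.7682
Estimated eligible among unknowns = 0.7682 × 149 = 114.46
Base = 1498 + 114.46 = 1612.46
RR3 = 692 / 1612.46 = 0.4292
Base = 692 + 46 + 360 + 343 + 57 = 1498
RR5 = 692 / 1498 = 0.4619
Difference = 46.19 − 42.92 = 3.27 percentage points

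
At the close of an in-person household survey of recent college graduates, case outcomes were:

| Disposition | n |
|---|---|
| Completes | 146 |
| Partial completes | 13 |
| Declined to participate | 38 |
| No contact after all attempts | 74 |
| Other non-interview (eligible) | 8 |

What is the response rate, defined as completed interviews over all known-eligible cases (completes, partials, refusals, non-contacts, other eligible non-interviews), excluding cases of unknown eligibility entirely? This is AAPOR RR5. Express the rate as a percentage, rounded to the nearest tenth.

52.3%

Numerator: 146
Base: 146 + 13 + 38 + 74 + 8 = 279
RR5 = 146 / 279 = 0.5233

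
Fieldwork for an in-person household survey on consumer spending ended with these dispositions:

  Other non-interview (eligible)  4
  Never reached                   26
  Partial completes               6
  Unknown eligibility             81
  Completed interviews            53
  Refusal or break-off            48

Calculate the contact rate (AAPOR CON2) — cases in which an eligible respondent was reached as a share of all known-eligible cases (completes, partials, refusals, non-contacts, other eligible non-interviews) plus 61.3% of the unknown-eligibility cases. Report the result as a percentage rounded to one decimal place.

Num: 53 + 6 + 48 + 4 = 111
Determined eligible: 53 + 6 + 48 + 26 + 4 = 137
e × U: 0.6130 × 81 = 49.65
Denominator: 137 + 49.65 = 186.65
CON2 = 111 / 186.65 = 0.5947

59.5%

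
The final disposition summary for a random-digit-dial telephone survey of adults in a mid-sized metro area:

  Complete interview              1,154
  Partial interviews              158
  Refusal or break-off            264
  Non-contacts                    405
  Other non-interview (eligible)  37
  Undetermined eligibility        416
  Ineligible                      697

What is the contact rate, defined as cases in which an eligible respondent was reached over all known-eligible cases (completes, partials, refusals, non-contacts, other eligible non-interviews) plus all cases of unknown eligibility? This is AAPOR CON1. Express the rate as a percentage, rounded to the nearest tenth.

66.3%

Numerator = 1154 + 158 + 264 + 37 = 1613
Denominator = 1154 + 158 + 264 + 405 + 37 + 416 = 2434
CON1 = 1613 / 2434 = 0.6627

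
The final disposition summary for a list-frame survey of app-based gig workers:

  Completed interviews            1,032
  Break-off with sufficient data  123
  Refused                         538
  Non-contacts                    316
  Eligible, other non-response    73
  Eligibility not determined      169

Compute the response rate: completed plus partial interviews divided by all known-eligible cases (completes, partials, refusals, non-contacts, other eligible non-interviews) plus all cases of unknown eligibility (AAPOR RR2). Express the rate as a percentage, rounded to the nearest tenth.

51.3%

Top = 1032 + 123 = 1155
Base = 1032 + 123 + 538 + 316 + 73 + 169 = 2251
RR2 = 1155 / 2251 = 0.5131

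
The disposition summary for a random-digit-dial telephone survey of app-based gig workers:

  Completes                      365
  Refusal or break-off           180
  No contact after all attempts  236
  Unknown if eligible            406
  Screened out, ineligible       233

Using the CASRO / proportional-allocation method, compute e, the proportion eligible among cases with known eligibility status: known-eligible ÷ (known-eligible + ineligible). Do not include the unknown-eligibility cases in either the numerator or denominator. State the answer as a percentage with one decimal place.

Eligible (known): 365 + 180 + 236 = 781
e = 781 / (781 + 233) = 781 / 1014 = 0.7702

77.0%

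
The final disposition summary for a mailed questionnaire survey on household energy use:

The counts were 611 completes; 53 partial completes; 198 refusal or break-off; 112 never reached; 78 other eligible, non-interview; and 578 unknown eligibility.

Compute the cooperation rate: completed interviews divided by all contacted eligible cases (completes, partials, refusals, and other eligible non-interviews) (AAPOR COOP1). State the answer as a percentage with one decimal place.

65.0%

Num = 611
Base = 611 + 53 + 198 + 78 = 940
COOP1 = 611 / 940 = 0.6500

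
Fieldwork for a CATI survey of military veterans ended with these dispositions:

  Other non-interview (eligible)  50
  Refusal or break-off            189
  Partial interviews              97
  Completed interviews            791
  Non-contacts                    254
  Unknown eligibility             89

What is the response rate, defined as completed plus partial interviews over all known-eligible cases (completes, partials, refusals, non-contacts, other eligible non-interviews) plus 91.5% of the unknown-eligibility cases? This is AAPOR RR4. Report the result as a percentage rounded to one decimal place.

Numerator → 791 + 97 = 888
Known eligible → 791 + 97 + 189 + 254 + 50 = 1381
Eligible share of unknowns → 0.9150 × 89 = 81.44
Denom → 1381 + 81.44 = 1462.44
RR4 = 888 / 1462.44 = 0.6072

60.7%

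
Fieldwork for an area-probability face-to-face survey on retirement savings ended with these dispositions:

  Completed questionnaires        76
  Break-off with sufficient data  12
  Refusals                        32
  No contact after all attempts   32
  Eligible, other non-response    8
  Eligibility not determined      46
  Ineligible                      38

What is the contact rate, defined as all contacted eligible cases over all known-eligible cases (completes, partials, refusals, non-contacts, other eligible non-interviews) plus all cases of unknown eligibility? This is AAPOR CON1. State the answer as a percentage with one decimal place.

Num: 76 + 12 + 32 + 8 = 128
Base: 76 + 12 + 32 + 32 + 8 + 46 = 206
CON1 = 128 / 206 = 0.6214

62.1%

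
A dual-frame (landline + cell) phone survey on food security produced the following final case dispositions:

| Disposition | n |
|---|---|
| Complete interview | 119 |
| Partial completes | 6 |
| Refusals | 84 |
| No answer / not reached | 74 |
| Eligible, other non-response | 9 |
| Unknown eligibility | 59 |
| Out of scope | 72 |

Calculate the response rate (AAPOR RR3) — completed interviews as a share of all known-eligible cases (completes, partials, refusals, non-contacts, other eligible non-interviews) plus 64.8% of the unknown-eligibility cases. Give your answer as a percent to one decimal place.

36.0%

Num: 119
Eligible (known): 119 + 6 + 84 + 74 + 9 = 292
Eligible share of unknowns: 0.6480 × 59 = 38.23
Base: 292 + 38.23 = 330.23
RR3 = 119 / 330.23 = 0.3604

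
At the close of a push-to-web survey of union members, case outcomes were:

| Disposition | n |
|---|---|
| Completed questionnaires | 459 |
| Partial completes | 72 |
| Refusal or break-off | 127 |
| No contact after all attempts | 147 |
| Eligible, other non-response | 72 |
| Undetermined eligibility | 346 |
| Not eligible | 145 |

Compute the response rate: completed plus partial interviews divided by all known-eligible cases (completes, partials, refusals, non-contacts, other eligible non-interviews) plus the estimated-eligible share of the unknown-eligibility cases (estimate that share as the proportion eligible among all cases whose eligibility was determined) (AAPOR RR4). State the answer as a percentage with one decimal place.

Num: 459 + 72 = 531
Known eligible: 459 + 72 + 127 + 147 + 72 = 877
e = 877 / (877 + 145) = 877 / 1022 = 0.8581
Estimated eligible among unknowns: 0.8581 × 346 = 296.90
Denominator: 877 + 296.90 = 1173.90
RR4 = 531 / 1173.90 = 0.4523

45.2%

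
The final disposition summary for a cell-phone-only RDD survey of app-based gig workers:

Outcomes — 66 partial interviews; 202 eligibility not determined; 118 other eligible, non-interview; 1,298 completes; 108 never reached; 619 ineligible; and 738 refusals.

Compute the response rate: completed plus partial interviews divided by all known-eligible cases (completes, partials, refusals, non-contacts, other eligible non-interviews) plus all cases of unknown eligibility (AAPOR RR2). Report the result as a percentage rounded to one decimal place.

53.9%

Num = 1298 + 66 = 1364
Denom = 1298 + 66 + 738 + 108 + 118 + 202 = 2530
RR2 = 1364 / 2530 = 0.5391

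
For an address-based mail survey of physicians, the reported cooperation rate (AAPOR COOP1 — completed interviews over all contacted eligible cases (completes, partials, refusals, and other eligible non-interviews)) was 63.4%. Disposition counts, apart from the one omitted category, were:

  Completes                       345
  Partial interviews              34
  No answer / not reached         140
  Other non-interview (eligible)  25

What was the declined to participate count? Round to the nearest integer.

140

COOP1 = 345 / D = 0.634
D = 345 / 0.634 = 544.2
Remaining denominator categories sum to 404
declined to participate = 544.2 − 404 ≈ 140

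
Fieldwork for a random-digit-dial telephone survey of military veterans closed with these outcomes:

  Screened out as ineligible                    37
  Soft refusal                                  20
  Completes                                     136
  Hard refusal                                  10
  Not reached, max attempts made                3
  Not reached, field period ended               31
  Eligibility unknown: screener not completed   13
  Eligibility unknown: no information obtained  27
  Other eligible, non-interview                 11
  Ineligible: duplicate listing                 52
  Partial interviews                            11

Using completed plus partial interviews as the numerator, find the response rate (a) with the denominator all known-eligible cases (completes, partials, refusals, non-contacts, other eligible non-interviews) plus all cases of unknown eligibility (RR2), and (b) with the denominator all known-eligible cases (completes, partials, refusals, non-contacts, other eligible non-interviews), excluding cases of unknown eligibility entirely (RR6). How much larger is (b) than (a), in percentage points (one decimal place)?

10.1

Refusal or break-off = 10 + 20 = 30
No answer / not reached = 31 + 3 = 34
Unknown eligibility = 13 + 27 = 40
Not eligible = 37 + 52 = 89
Num: 136 + 11 = 147
Denom: 136 + 11 + 30 + 34 + 11 + 40 = 262
RR2 = 147 / 262 = 0.5611
Denom: 136 + 11 + 30 + 34 + 11 = 222
RR6 = 147 / 222 = 0.6622
Difference = 66.22 − 56.11 = 10.11 percentage points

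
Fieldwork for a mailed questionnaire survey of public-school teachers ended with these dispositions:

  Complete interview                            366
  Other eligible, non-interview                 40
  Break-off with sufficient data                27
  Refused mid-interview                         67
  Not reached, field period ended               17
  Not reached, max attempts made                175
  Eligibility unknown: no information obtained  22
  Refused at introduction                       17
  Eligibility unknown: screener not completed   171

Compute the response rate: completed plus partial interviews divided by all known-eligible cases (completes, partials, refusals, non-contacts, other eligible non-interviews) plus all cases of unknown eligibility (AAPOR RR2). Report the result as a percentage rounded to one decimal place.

43.6%

Declined to participate = 17 + 67 = 84
Never reached = 17 + 175 = 192
Unknown eligibility = 171 + 22 = 193
Numerator: 366 + 27 = 393
Base: 366 + 27 + 84 + 192 + 40 + 193 = 902
RR2 = 393 / 902 = 0.4357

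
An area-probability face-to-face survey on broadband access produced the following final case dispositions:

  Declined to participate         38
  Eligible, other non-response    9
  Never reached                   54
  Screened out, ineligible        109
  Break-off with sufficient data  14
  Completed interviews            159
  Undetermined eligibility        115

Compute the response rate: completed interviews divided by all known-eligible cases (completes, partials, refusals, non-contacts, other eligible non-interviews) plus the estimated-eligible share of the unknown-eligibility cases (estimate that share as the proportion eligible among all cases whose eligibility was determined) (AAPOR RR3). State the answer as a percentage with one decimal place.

Num = 159
Determined eligible = 159 + 14 + 38 + 54 + 9 = 274
e = 274 / (274 + 109) = 274 / 383 = 0.7154
Eligible share of unknowns = 0.7154 × 115 = 82.27
Base = 274 + 82.27 = 356.27
RR3 = 159 / 356.27 = 0.4463

44.6%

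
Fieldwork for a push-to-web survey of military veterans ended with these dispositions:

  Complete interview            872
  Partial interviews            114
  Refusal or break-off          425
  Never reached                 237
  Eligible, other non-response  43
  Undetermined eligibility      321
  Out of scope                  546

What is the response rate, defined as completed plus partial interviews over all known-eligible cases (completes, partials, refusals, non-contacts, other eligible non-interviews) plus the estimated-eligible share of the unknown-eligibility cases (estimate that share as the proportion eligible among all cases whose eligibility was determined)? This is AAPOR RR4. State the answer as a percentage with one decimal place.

Num: 872 + 114 = 986
Known eligible: 872 + 114 + 425 + 237 + 43 = 1691
e = 1691 / (1691 + 546) = 1691 / 2237 = 0.7559
e × U: 0.7559 × 321 = 242.64
Denom: 1691 + 242.64 = 1933.64
RR4 = 986 / 1933.64 = 0.5099

51.0%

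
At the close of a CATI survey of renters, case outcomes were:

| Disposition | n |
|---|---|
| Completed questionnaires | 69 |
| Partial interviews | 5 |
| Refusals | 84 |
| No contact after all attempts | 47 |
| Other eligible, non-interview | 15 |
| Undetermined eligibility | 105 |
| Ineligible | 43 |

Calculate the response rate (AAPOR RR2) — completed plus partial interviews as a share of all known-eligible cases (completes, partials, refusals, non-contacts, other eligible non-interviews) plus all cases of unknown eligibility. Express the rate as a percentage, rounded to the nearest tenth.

22.8%

Numerator → 69 + 5 = 74
Base → 69 + 5 + 84 + 47 + 15 + 105 = 325
RR2 = 74 / 325 = 0.2277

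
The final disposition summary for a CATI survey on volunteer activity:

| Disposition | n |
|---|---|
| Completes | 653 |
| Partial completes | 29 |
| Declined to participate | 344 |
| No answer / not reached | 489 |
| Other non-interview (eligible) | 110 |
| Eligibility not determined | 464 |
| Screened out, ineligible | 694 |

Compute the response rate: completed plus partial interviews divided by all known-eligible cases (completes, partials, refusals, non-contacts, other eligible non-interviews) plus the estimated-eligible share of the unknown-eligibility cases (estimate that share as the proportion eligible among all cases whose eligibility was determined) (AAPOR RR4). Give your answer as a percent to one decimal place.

35.0%

Top → 653 + 29 = 682
Determined eligible → 653 + 29 + 344 + 489 + 110 = 1625
e = 1625 / (1625 + 694) = 1625 / 2319 = 0.7007
Eligible share of unknowns → 0.7007 × 464 = 325.12
Base → 1625 + 325.12 = 1950.12
RR4 = 682 / 1950.12 = 0.3497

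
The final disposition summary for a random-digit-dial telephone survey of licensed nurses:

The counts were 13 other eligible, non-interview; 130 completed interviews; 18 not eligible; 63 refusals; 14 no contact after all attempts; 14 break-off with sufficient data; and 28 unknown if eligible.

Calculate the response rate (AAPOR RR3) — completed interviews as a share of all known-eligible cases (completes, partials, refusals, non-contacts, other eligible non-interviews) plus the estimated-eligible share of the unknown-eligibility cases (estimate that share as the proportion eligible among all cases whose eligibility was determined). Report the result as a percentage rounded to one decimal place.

50.0%

Top → 130
Determined eligible → 130 + 14 + 63 + 14 + 13 = 234
e = 234 / (234 + 18) = 234 / 252 = 0.9286
e × U → 0.9286 × 28 = 26.00
Denom → 234 + 26.00 = 260.00
RR3 = 130 / 260.00 = 0.5000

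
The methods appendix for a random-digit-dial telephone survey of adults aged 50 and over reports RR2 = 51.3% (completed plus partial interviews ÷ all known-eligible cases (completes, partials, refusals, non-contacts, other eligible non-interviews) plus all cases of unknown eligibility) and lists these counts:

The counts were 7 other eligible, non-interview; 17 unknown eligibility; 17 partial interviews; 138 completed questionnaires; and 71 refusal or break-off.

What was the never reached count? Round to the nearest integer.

Top: 138 + 17 = 155
RR2 = 155 / D = 0.513
D = 155 / 0.513 = 302.1
Rest of base = 250
never reached = 302.1 − 250 ≈ 52

52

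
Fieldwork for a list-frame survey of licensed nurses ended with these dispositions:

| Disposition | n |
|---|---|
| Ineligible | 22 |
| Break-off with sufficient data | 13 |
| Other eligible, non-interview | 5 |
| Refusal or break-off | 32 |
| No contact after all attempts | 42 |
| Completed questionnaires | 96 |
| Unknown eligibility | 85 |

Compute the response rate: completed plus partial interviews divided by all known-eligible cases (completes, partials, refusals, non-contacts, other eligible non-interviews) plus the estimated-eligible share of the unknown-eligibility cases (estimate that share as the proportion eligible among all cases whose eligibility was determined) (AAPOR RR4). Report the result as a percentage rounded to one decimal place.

41.3%

Top → 96 + 13 = 109
Eligible (known) → 96 + 13 + 32 + 42 + 5 = 188
e = 188 / (188 + 22) = 188 / 210 = 0.8952
Estimated eligible among unknowns → 0.8952 × 85 = 76.09
Base → 188 + 76.09 = 264.09
RR4 = 109 / 264.09 = 0.4127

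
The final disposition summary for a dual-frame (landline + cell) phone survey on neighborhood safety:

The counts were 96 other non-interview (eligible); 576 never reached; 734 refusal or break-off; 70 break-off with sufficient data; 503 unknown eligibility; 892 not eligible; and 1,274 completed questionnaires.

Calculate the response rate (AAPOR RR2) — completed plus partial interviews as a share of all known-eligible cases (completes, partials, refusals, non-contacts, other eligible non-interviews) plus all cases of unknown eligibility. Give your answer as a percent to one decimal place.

41.3%

Top = 1274 + 70 = 1344
Denom = 1274 + 70 + 734 + 576 + 96 + 503 = 3253
RR2 = 1344 / 3253 = 0.4132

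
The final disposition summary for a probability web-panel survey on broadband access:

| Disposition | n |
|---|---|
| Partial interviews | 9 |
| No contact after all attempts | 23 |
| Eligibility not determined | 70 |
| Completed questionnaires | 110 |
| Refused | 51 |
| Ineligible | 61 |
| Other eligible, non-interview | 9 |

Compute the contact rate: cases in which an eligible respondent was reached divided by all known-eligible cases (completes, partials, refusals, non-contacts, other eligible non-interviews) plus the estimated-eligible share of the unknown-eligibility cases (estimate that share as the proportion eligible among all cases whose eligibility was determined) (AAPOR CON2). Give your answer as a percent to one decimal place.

Top: 110 + 9 + 51 + 9 = 179
Determined eligible: 110 + 9 + 51 + 23 + 9 = 202
e = 202 / (202 + 61) = 202 / 263 = 0.7681
Estimated eligible among unknowns: 0.7681 × 70 = 53.77
Denom: 202 + 53.77 = 255.77
CON2 = 179 / 255.77 = 0.6998

70.0%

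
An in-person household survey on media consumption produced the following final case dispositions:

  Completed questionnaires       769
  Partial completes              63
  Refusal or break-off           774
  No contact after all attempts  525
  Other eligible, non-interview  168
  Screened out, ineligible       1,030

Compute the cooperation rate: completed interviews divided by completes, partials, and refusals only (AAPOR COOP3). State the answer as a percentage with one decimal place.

47.9%

Num: 769
Denom: 769 + 63 + 774 = 1606
COOP3 = 769 / 1606 = 0.4788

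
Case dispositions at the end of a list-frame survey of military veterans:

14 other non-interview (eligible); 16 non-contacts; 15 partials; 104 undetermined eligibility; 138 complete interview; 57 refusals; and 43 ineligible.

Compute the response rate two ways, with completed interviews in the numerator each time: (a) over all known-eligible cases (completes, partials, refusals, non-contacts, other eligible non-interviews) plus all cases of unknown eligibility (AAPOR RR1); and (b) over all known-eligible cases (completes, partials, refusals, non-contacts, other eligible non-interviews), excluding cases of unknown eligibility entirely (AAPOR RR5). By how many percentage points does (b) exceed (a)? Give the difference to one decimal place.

17.4

Top: 138
Base: 138 + 15 + 57 + 16 + 14 + 104 = 344
RR1 = 138 / 344 = 0.4012
Base: 138 + 15 + 57 + 16 + 14 = 240
RR5 = 138 / 240 = 0.5750
Difference = 57.50 − 40.12 = 17.38 percentage points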